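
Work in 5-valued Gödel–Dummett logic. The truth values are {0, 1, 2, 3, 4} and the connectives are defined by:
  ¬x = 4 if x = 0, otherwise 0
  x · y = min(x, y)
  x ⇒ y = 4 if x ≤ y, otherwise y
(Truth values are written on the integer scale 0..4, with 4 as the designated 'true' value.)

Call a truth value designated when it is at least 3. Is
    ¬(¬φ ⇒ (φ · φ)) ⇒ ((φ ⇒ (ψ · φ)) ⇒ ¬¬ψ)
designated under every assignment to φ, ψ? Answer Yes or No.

Counterexample: take φ = 0, ψ = 0.
¬φ = ¬0 = 4
φ · φ = 0 · 0 = 0
¬φ ⇒ (φ · φ) = 4 ⇒ 0 = 0
¬(¬φ ⇒ (φ · φ)) = ¬0 = 4
ψ · φ = 0 · 0 = 0
φ ⇒ (ψ · φ) = 0 ⇒ 0 = 4
¬ψ = ¬0 = 4
¬¬ψ = ¬4 = 0
(φ ⇒ (ψ · φ)) ⇒ ¬¬ψ = 4 ⇒ 0 = 0
¬(¬φ ⇒ (φ · φ)) ⇒ ((φ ⇒ (ψ · φ)) ⇒ ¬¬ψ) = 4 ⇒ 0 = 0
This gives 0, which is below 3.

No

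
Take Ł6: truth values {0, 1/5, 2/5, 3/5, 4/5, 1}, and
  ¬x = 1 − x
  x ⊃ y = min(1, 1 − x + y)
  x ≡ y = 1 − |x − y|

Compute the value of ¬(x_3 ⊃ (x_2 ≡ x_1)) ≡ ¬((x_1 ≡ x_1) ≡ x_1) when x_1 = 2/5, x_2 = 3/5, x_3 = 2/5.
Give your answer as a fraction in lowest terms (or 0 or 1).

x_2 ≡ x_1 = 3/5 ≡ 2/5 = 4/5
x_3 ⊃ (x_2 ≡ x_1) = 2/5 ⊃ 4/5 = 1
¬(x_3 ⊃ (x_2 ≡ x_1)) = ¬1 = 0
x_1 ≡ x_1 = 2/5 ≡ 2/5 = 1
(x_1 ≡ x_1) ≡ x_1 = 1 ≡ 2/5 = 2/5
¬((x_1 ≡ x_1) ≡ x_1) = ¬2/5 = 3/5
¬(x_3 ⊃ (x_2 ≡ x_1)) ≡ ¬((x_1 ≡ x_1) ≡ x_1) = 0 ≡ 3/5 = 2/5

2/5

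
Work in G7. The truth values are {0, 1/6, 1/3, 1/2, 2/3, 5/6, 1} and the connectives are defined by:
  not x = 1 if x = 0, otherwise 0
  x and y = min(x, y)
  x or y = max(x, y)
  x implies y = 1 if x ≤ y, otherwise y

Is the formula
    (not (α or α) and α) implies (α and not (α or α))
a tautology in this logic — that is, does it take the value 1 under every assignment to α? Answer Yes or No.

α = 0 ↦ 1
α = 1/6 ↦ 1
α = 1/3 ↦ 1
α = 1/2 ↦ 1
α = 2/3 ↦ 1
α = 5/6 ↦ 1
α = 1 ↦ 1
Every assignment gives a value ≥ 1.

Yes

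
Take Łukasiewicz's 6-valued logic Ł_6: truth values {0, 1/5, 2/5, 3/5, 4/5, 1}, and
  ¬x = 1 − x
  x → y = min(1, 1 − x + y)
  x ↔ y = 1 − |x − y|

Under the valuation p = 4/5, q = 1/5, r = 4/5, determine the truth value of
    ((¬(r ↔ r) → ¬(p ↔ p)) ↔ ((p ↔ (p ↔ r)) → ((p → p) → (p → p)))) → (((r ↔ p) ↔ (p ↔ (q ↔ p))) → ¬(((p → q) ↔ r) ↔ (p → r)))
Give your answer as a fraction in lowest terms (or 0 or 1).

r ↔ r = 4/5 ↔ 4/5 = 1
¬(r ↔ r) = ¬1 = 0
p ↔ p = 4/5 ↔ 4/5 = 1
¬(p ↔ p) = ¬1 = 0
¬(r ↔ r) → ¬(p ↔ p) = 0 → 0 = 1
p ↔ r = 4/5 ↔ 4/5 = 1
p ↔ (p ↔ r) = 4/5 ↔ 1 = 4/5
p → p = 4/5 → 4/5 = 1
p → p = 4/5 → 4/5 = 1
(p → p) → (p → p) = 1 → 1 = 1
(p ↔ (p ↔ r)) → ((p → p) → (p → p)) = 4/5 → 1 = 1
(¬(r ↔ r) → ¬(p ↔ p)) ↔ ((p ↔ (p ↔ r)) → ((p → p) → (p → p))) = 1 ↔ 1 = 1
r ↔ p = 4/5 ↔ 4/5 = 1
q ↔ p = 1/5 ↔ 4/5 = 2/5
p ↔ (q ↔ p) = 4/5 ↔ 2/5 = 3/5
(r ↔ p) ↔ (p ↔ (q ↔ p)) = 1 ↔ 3/5 = 3/5
p → q = 4/5 → 1/5 = 2/5
(p → q) ↔ r = 2/5 ↔ 4/5 = 3/5
p → r = 4/5 → 4/5 = 1
((p → q) ↔ r) ↔ (p → r) = 3/5 ↔ 1 = 3/5
¬(((p → q) ↔ r) ↔ (p → r)) = ¬3/5 = 2/5
((r ↔ p) ↔ (p ↔ (q ↔ p))) → ¬(((p → q) ↔ r) ↔ (p → r)) = 3/5 → 2/5 = 4/5
((¬(r ↔ r) → ¬(p ↔ p)) ↔ ((p ↔ (p ↔ r)) → ((p → p) → (p → p)))) → (((r ↔ p) ↔ (p ↔ (q ↔ p))) → ¬(((p → q) ↔ r) ↔ (p → r))) = 1 → 4/5 = 4/5

4/5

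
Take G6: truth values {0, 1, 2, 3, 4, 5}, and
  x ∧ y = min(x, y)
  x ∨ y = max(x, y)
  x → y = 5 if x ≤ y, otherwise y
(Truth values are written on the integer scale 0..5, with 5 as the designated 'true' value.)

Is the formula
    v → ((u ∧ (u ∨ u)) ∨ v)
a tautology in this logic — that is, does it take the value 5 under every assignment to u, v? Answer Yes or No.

At u = 1, v = 5, for instance:
u ∨ u = 1 ∨ 1 = 1
u ∧ (u ∨ u) = 1 ∧ 1 = 1
(u ∧ (u ∨ u)) ∨ v = 1 ∨ 5 = 5
v → ((u ∧ (u ∨ u)) ∨ v) = 5 → 5 = 5
and checking the remaining 35 assignments likewise gives ≥ 5 in every case.

Yes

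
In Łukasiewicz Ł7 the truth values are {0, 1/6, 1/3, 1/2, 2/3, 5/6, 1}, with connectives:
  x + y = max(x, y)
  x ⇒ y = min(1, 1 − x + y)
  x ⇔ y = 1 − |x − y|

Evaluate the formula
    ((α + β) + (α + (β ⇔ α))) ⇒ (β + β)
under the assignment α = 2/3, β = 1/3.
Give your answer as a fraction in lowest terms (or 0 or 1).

2/3

α + β = 2/3 + 1/3 = 2/3
β ⇔ α = 1/3 ⇔ 2/3 = 2/3
α + (β ⇔ α) = 2/3 + 2/3 = 2/3
(α + β) + (α + (β ⇔ α)) = 2/3 + 2/3 = 2/3
β + β = 1/3 + 1/3 = 1/3
((α + β) + (α + (β ⇔ α))) ⇒ (β + β) = 2/3 ⇒ 1/3 = 2/3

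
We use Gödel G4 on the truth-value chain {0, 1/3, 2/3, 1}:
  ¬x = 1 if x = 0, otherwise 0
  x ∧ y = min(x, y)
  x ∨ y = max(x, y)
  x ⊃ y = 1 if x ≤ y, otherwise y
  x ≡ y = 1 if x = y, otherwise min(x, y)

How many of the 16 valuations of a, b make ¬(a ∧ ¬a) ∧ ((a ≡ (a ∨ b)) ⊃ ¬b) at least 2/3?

a = 0, b = 0 ↦ 1  ≥
a = 0, b = 1/3 ↦ 1  ≥
a = 0, b = 2/3 ↦ 1  ≥
a = 0, b = 1 ↦ 1  ≥
a = 1/3, b = 0 ↦ 1  ≥
a = 1/3, b = 1/3 ↦ 0  <
a = 1/3, b = 2/3 ↦ 0  <
a = 1/3, b = 1 ↦ 0  <
a = 2/3, b = 0 ↦ 1  ≥
a = 2/3, b = 1/3 ↦ 0  <
a = 2/3, b = 2/3 ↦ 0  <
a = 2/3, b = 1 ↦ 0  <
a = 1, b = 0 ↦ 1  ≥
a = 1, b = 1/3 ↦ 0  <
a = 1, b = 2/3 ↦ 0  <
a = 1, b = 1 ↦ 0  <
So 7 of the 16 assignments meet the threshold.

7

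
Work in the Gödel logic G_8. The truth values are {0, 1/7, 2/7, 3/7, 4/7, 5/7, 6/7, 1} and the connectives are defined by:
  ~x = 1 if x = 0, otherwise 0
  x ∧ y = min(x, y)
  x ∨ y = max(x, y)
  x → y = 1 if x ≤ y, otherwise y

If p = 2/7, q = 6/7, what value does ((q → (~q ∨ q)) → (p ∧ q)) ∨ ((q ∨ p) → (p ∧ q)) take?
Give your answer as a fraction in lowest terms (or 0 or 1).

2/7

~q = ~6/7 = 0
~q ∨ q = 0 ∨ 6/7 = 6/7
q → (~q ∨ q) = 6/7 → 6/7 = 1
p ∧ q = 2/7 ∧ 6/7 = 2/7
(q → (~q ∨ q)) → (p ∧ q) = 1 → 2/7 = 2/7
q ∨ p = 6/7 ∨ 2/7 = 6/7
p ∧ q = 2/7 ∧ 6/7 = 2/7
(q ∨ p) → (p ∧ q) = 6/7 → 2/7 = 2/7
((q → (~q ∨ q)) → (p ∧ q)) ∨ ((q ∨ p) → (p ∧ q)) = 2/7 ∨ 2/7 = 2/7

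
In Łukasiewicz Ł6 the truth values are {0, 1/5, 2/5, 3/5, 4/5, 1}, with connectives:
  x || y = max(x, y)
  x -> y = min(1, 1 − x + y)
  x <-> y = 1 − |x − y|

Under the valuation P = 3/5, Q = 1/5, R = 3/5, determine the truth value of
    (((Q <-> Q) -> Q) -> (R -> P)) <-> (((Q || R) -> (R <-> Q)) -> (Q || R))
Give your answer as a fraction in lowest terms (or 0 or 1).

Q <-> Q = 1/5 <-> 1/5 = 1
(Q <-> Q) -> Q = 1 -> 1/5 = 1/5
R -> P = 3/5 -> 3/5 = 1
((Q <-> Q) -> Q) -> (R -> P) = 1/5 -> 1 = 1
Q || R = 1/5 || 3/5 = 3/5
R <-> Q = 3/5 <-> 1/5 = 3/5
(Q || R) -> (R <-> Q) = 3/5 -> 3/5 = 1
Q || R = 1/5 || 3/5 = 3/5
((Q || R) -> (R <-> Q)) -> (Q || R) = 1 -> 3/5 = 3/5
(((Q <-> Q) -> Q) -> (R -> P)) <-> (((Q || R) -> (R <-> Q)) -> (Q || R)) = 1 <-> 3/5 = 3/5

3/5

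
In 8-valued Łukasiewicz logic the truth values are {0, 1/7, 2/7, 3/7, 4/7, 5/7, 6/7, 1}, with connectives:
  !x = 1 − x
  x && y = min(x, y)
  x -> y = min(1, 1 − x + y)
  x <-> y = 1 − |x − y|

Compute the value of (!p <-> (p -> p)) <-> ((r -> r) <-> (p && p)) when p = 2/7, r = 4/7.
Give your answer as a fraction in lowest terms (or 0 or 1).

!p = !2/7 = 5/7
p -> p = 2/7 -> 2/7 = 1
!p <-> (p -> p) = 5/7 <-> 1 = 5/7
r -> r = 4/7 -> 4/7 = 1
p && p = 2/7 && 2/7 = 2/7
(r -> r) <-> (p && p) = 1 <-> 2/7 = 2/7
(!p <-> (p -> p)) <-> ((r -> r) <-> (p && p)) = 5/7 <-> 2/7 = 4/7

4/7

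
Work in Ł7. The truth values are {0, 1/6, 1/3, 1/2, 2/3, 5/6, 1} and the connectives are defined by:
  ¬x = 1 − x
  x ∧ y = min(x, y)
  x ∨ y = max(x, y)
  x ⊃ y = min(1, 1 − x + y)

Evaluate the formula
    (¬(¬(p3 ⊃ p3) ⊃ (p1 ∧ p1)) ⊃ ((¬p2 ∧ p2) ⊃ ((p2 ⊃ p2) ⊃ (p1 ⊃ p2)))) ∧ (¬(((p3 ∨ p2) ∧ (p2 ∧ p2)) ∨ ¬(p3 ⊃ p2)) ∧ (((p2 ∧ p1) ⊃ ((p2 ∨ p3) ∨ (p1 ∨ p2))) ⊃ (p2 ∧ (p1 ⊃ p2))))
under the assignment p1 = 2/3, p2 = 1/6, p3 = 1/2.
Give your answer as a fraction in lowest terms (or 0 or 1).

1/6

p3 ⊃ p3 = 1/2 ⊃ 1/2 = 1
¬(p3 ⊃ p3) = ¬1 = 0
p1 ∧ p1 = 2/3 ∧ 2/3 = 2/3
¬(p3 ⊃ p3) ⊃ (p1 ∧ p1) = 0 ⊃ 2/3 = 1
¬(¬(p3 ⊃ p3) ⊃ (p1 ∧ p1)) = ¬1 = 0
¬p2 = ¬1/6 = 5/6
¬p2 ∧ p2 = 5/6 ∧ 1/6 = 1/6
p2 ⊃ p2 = 1/6 ⊃ 1/6 = 1
p1 ⊃ p2 = 2/3 ⊃ 1/6 = 1/2
(p2 ⊃ p2) ⊃ (p1 ⊃ p2) = 1 ⊃ 1/2 = 1/2
(¬p2 ∧ p2) ⊃ ((p2 ⊃ p2) ⊃ (p1 ⊃ p2)) = 1/6 ⊃ 1/2 = 1
¬(¬(p3 ⊃ p3) ⊃ (p1 ∧ p1)) ⊃ ((¬p2 ∧ p2) ⊃ ((p2 ⊃ p2) ⊃ (p1 ⊃ p2))) = 0 ⊃ 1 = 1
p3 ∨ p2 = 1/2 ∨ 1/6 = 1/2
p2 ∧ p2 = 1/6 ∧ 1/6 = 1/6
(p3 ∨ p2) ∧ (p2 ∧ p2) = 1/2 ∧ 1/6 = 1/6
p3 ⊃ p2 = 1/2 ⊃ 1/6 = 2/3
¬(p3 ⊃ p2) = ¬2/3 = 1/3
((p3 ∨ p2) ∧ (p2 ∧ p2)) ∨ ¬(p3 ⊃ p2) = 1/6 ∨ 1/3 = 1/3
¬(((p3 ∨ p2) ∧ (p2 ∧ p2)) ∨ ¬(p3 ⊃ p2)) = ¬1/3 = 2/3
p2 ∧ p1 = 1/6 ∧ 2/3 = 1/6
p2 ∨ p3 = 1/6 ∨ 1/2 = 1/2
p1 ∨ p2 = 2/3 ∨ 1/6 = 2/3
(p2 ∨ p3) ∨ (p1 ∨ p2) = 1/2 ∨ 2/3 = 2/3
(p2 ∧ p1) ⊃ ((p2 ∨ p3) ∨ (p1 ∨ p2)) = 1/6 ⊃ 2/3 = 1
p1 ⊃ p2 = 2/3 ⊃ 1/6 = 1/2
p2 ∧ (p1 ⊃ p2) = 1/6 ∧ 1/2 = 1/6
((p2 ∧ p1) ⊃ ((p2 ∨ p3) ∨ (p1 ∨ p2))) ⊃ (p2 ∧ (p1 ⊃ p2)) = 1 ⊃ 1/6 = 1/6
¬(((p3 ∨ p2) ∧ (p2 ∧ p2)) ∨ ¬(p3 ⊃ p2)) ∧ (((p2 ∧ p1) ⊃ ((p2 ∨ p3) ∨ (p1 ∨ p2))) ⊃ (p2 ∧ (p1 ⊃ p2))) = 2/3 ∧ 1/6 = 1/6
(¬(¬(p3 ⊃ p3) ⊃ (p1 ∧ p1)) ⊃ ((¬p2 ∧ p2) ⊃ ((p2 ⊃ p2) ⊃ (p1 ⊃ p2)))) ∧ (¬(((p3 ∨ p2) ∧ (p2 ∧ p2)) ∨ ¬(p3 ⊃ p2)) ∧ (((p2 ∧ p1) ⊃ ((p2 ∨ p3) ∨ (p1 ∨ p2))) ⊃ (p2 ∧ (p1 ⊃ p2)))) = 1 ∧ 1/6 = 1/6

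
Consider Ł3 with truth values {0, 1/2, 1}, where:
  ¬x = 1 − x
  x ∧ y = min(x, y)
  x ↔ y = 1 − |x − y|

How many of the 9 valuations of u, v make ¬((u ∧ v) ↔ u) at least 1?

1

u = 0, v = 0 ↦ 0  <
u = 0, v = 1/2 ↦ 0  <
u = 0, v = 1 ↦ 0  <
u = 1/2, v = 0 ↦ 1/2  <
u = 1/2, v = 1/2 ↦ 0  <
u = 1/2, v = 1 ↦ 0  <
u = 1, v = 0 ↦ 1  ≥
u = 1, v = 1/2 ↦ 1/2  <
u = 1, v = 1 ↦ 0  <
So 1 of the 9 assignments meets the threshold.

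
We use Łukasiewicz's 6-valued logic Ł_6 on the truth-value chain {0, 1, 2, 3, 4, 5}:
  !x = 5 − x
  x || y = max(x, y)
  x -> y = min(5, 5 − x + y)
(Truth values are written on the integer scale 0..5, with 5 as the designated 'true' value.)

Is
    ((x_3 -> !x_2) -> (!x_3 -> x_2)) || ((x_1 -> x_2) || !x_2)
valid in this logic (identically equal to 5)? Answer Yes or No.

No

Counterexample: take x_1 = 2, x_2 = 1, x_3 = 0.
!x_2 = !1 = 4
x_3 -> !x_2 = 0 -> 4 = 5
!x_3 = !0 = 5
!x_3 -> x_2 = 5 -> 1 = 1
(x_3 -> !x_2) -> (!x_3 -> x_2) = 5 -> 1 = 1
x_1 -> x_2 = 2 -> 1 = 4
!x_2 = !1 = 4
(x_1 -> x_2) || !x_2 = 4 || 4 = 4
((x_3 -> !x_2) -> (!x_3 -> x_2)) || ((x_1 -> x_2) || !x_2) = 1 || 4 = 4
This gives 4 ≠ 5.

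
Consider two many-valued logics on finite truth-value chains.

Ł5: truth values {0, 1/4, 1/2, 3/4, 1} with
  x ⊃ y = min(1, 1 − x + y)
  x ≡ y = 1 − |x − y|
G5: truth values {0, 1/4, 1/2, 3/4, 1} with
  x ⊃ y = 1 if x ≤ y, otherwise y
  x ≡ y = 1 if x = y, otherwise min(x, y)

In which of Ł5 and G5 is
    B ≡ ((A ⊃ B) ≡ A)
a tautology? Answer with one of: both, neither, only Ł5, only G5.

In Ł5: at A = 0, B = 1/4 the value is 3/4 — not a tautology.
In G5: at A = 0, B = 1/4 the value is 0 — not a tautology.

neither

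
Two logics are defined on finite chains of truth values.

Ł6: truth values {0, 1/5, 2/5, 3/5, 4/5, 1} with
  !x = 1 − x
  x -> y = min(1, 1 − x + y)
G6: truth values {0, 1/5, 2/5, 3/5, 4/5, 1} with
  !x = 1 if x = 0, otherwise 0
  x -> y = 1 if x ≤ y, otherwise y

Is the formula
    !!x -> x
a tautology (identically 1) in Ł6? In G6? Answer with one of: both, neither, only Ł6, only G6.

only Ł6

In Ł6: every assignment gives 1 — tautology.
In G6: at x = 1/5 the value is 1/5 — not a tautology.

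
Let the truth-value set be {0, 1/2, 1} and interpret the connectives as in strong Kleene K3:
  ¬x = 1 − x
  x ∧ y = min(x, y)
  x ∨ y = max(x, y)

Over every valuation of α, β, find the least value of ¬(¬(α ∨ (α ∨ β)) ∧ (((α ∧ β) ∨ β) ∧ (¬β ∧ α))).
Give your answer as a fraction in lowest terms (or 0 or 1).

1/2

Take α = 1/2, β = 1/2:
α ∨ β = 1/2 ∨ 1/2 = 1/2
α ∨ (α ∨ β) = 1/2 ∨ 1/2 = 1/2
¬(α ∨ (α ∨ β)) = ¬1/2 = 1/2
α ∧ β = 1/2 ∧ 1/2 = 1/2
(α ∧ β) ∨ β = 1/2 ∨ 1/2 = 1/2
¬β = ¬1/2 = 1/2
¬β ∧ α = 1/2 ∧ 1/2 = 1/2
((α ∧ β) ∨ β) ∧ (¬β ∧ α) = 1/2 ∧ 1/2 = 1/2
¬(α ∨ (α ∨ β)) ∧ (((α ∧ β) ∨ β) ∧ (¬β ∧ α)) = 1/2 ∧ 1/2 = 1/2
¬(¬(α ∨ (α ∨ β)) ∧ (((α ∧ β) ∨ β) ∧ (¬β ∧ α))) = ¬1/2 = 1/2
No assignment yields a value below 1/2, so this is the minimum.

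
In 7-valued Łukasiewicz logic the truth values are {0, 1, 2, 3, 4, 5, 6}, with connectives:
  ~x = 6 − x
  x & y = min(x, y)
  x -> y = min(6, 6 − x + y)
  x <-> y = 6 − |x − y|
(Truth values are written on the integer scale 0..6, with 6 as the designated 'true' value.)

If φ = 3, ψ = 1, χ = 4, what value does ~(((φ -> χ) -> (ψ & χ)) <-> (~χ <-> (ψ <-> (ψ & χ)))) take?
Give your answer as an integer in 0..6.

1

φ -> χ = 3 -> 4 = 6
ψ & χ = 1 & 4 = 1
(φ -> χ) -> (ψ & χ) = 6 -> 1 = 1
~χ = ~4 = 2
ψ & χ = 1 & 4 = 1
ψ <-> (ψ & χ) = 1 <-> 1 = 6
~χ <-> (ψ <-> (ψ & χ)) = 2 <-> 6 = 2
((φ -> χ) -> (ψ & χ)) <-> (~χ <-> (ψ <-> (ψ & χ))) = 1 <-> 2 = 5
~(((φ -> χ) -> (ψ & χ)) <-> (~χ <-> (ψ <-> (ψ & χ)))) = ~5 = 1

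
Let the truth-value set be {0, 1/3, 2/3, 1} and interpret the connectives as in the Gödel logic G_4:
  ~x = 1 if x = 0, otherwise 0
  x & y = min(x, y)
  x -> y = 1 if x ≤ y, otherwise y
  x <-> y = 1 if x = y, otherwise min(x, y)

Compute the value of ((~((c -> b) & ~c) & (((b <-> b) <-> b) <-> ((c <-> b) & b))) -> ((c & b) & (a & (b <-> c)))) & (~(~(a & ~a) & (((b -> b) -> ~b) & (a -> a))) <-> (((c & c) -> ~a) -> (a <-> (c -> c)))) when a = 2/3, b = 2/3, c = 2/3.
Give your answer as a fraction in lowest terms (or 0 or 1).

c -> b = 2/3 -> 2/3 = 1
~c = ~2/3 = 0
(c -> b) & ~c = 1 & 0 = 0
~((c -> b) & ~c) = ~0 = 1
b <-> b = 2/3 <-> 2/3 = 1
(b <-> b) <-> b = 1 <-> 2/3 = 2/3
c <-> b = 2/3 <-> 2/3 = 1
(c <-> b) & b = 1 & 2/3 = 2/3
((b <-> b) <-> b) <-> ((c <-> b) & b) = 2/3 <-> 2/3 = 1
~((c -> b) & ~c) & (((b <-> b) <-> b) <-> ((c <-> b) & b)) = 1 & 1 = 1
c & b = 2/3 & 2/3 = 2/3
b <-> c = 2/3 <-> 2/3 = 1
a & (b <-> c) = 2/3 & 1 = 2/3
(c & b) & (a & (b <-> c)) = 2/3 & 2/3 = 2/3
(~((c -> b) & ~c) & (((b <-> b) <-> b) <-> ((c <-> b) & b))) -> ((c & b) & (a & (b <-> c))) = 1 -> 2/3 = 2/3
~a = ~2/3 = 0
a & ~a = 2/3 & 0 = 0
~(a & ~a) = ~0 = 1
b -> b = 2/3 -> 2/3 = 1
~b = ~2/3 = 0
(b -> b) -> ~b = 1 -> 0 = 0
a -> a = 2/3 -> 2/3 = 1
((b -> b) -> ~b) & (a -> a) = 0 & 1 = 0
~(a & ~a) & (((b -> b) -> ~b) & (a -> a)) = 1 & 0 = 0
~(~(a & ~a) & (((b -> b) -> ~b) & (a -> a))) = ~0 = 1
c & c = 2/3 & 2/3 = 2/3
~a = ~2/3 = 0
(c & c) -> ~a = 2/3 -> 0 = 0
c -> c = 2/3 -> 2/3 = 1
a <-> (c -> c) = 2/3 <-> 1 = 2/3
((c & c) -> ~a) -> (a <-> (c -> c)) = 0 -> 2/3 = 1
~(~(a & ~a) & (((b -> b) -> ~b) & (a -> a))) <-> (((c & c) -> ~a) -> (a <-> (c -> c))) = 1 <-> 1 = 1
((~((c -> b) & ~c) & (((b <-> b) <-> b) <-> ((c <-> b) & b))) -> ((c & b) & (a & (b <-> c)))) & (~(~(a & ~a) & (((b -> b) -> ~b) & (a -> a))) <-> (((c & c) -> ~a) -> (a <-> (c -> c)))) = 2/3 & 1 = 2/3

2/3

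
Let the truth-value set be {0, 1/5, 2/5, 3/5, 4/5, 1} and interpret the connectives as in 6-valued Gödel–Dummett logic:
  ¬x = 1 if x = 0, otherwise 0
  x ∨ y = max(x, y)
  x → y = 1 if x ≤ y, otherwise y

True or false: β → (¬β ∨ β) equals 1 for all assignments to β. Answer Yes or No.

β = 0 ↦ 1
β = 1/5 ↦ 1
β = 2/5 ↦ 1
β = 3/5 ↦ 1
β = 4/5 ↦ 1
β = 1 ↦ 1
Every assignment gives a value ≥ 1.

Yes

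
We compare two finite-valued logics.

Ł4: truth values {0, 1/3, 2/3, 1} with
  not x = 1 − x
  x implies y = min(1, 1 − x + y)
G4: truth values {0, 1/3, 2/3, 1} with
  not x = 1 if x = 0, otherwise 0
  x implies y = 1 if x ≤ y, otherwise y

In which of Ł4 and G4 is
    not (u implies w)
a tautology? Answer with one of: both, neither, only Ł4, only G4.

In Ł4: at u = 0, w = 0 the value is 0 — not a tautology.
In G4: at u = 0, w = 0 the value is 0 — not a tautology.

neither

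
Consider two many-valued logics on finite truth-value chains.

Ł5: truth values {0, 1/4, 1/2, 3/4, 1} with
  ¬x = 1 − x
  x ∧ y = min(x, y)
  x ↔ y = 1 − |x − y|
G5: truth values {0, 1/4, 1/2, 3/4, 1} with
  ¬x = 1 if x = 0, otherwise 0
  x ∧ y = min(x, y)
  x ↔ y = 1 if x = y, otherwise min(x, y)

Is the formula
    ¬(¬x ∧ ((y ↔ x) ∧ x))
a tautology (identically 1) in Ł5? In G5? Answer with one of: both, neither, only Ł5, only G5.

only G5

In Ł5: at x = 1/4, y = 0 the value is 3/4 — not a tautology.
In G5: every assignment gives 1 — tautology.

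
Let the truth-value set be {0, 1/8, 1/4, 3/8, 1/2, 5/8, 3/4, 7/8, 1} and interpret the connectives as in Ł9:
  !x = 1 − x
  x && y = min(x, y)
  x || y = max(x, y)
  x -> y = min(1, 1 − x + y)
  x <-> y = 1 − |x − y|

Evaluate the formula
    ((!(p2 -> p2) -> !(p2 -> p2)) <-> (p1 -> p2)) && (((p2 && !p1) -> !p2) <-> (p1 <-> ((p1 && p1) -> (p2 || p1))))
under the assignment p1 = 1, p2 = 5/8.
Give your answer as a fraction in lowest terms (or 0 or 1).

p2 -> p2 = 5/8 -> 5/8 = 1
!(p2 -> p2) = !1 = 0
p2 -> p2 = 5/8 -> 5/8 = 1
!(p2 -> p2) = !1 = 0
!(p2 -> p2) -> !(p2 -> p2) = 0 -> 0 = 1
p1 -> p2 = 1 -> 5/8 = 5/8
(!(p2 -> p2) -> !(p2 -> p2)) <-> (p1 -> p2) = 1 <-> 5/8 = 5/8
!p1 = !1 = 0
p2 && !p1 = 5/8 && 0 = 0
!p2 = !5/8 = 3/8
(p2 && !p1) -> !p2 = 0 -> 3/8 = 1
p1 && p1 = 1 && 1 = 1
p2 || p1 = 5/8 || 1 = 1
(p1 && p1) -> (p2 || p1) = 1 -> 1 = 1
p1 <-> ((p1 && p1) -> (p2 || p1)) = 1 <-> 1 = 1
((p2 && !p1) -> !p2) <-> (p1 <-> ((p1 && p1) -> (p2 || p1))) = 1 <-> 1 = 1
((!(p2 -> p2) -> !(p2 -> p2)) <-> (p1 -> p2)) && (((p2 && !p1) -> !p2) <-> (p1 <-> ((p1 && p1) -> (p2 || p1)))) = 5/8 && 1 = 5/8

5/8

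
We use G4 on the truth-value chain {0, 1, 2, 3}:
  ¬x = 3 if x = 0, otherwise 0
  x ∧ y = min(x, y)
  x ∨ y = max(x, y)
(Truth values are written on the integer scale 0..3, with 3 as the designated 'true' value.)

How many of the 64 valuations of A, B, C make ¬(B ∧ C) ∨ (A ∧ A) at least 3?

value 3: 37 assignments (counts)
value 2: 9 assignments
value 1: 9 assignments
value 0: 9 assignments
So 37 of the 64 assignments meet the threshold.

37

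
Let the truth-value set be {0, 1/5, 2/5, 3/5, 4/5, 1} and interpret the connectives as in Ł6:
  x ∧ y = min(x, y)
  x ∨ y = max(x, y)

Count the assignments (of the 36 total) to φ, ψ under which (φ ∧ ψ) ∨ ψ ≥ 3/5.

value 1: 6 assignments (counts)
value 4/5: 6 assignments (counts)
value 3/5: 6 assignments (counts)
value 2/5: 6 assignments
value 1/5: 6 assignments
value 0: 6 assignments
So 18 of the 36 assignments meet the threshold.

18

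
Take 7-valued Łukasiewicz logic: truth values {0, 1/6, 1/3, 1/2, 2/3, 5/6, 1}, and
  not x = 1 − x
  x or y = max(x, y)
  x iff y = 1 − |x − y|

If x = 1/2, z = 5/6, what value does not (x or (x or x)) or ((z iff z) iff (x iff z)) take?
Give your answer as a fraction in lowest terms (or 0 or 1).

x or x = 1/2 or 1/2 = 1/2
x or (x or x) = 1/2 or 1/2 = 1/2
not (x or (x or x)) = not 1/2 = 1/2
z iff z = 5/6 iff 5/6 = 1
x iff z = 1/2 iff 5/6 = 2/3
(z iff z) iff (x iff z) = 1 iff 2/3 = 2/3
not (x or (x or x)) or ((z iff z) iff (x iff z)) = 1/2 or 2/3 = 2/3

2/3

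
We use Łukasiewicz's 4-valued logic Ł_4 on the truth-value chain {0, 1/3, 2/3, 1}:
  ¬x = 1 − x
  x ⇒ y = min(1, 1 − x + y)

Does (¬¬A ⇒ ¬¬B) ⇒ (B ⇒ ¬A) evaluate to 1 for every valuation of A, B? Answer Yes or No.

Counterexample: take A = 1/3, B = 1.
¬A = ¬1/3 = 2/3
¬¬A = ¬2/3 = 1/3
¬B = ¬1 = 0
¬¬B = ¬0 = 1
¬¬A ⇒ ¬¬B = 1/3 ⇒ 1 = 1
¬A = ¬1/3 = 2/3
B ⇒ ¬A = 1 ⇒ 2/3 = 2/3
(¬¬A ⇒ ¬¬B) ⇒ (B ⇒ ¬A) = 1 ⇒ 2/3 = 2/3
This gives 2/3 ≠ 1.

No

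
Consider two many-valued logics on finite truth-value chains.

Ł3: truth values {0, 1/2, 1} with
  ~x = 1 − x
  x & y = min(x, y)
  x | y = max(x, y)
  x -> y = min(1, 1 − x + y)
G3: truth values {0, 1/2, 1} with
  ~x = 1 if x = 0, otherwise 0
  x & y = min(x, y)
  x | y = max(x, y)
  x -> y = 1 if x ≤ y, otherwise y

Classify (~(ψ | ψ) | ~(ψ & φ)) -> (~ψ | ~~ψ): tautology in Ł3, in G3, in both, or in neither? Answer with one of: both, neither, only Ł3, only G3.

In Ł3: at φ = 0, ψ = 1/2 the value is 1/2 — not a tautology.
In G3: every assignment gives 1 — tautology.

only G3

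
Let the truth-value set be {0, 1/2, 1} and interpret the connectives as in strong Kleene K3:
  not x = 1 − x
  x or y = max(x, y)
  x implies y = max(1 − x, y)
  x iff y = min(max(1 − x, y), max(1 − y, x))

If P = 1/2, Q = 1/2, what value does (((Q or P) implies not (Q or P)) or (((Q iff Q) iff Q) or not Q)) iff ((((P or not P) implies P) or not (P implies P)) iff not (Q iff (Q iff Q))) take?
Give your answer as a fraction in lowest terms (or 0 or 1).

Q or P = 1/2 or 1/2 = 1/2
Q or P = 1/2 or 1/2 = 1/2
not (Q or P) = not 1/2 = 1/2
(Q or P) implies not (Q or P) = 1/2 implies 1/2 = 1/2
Q iff Q = 1/2 iff 1/2 = 1/2
(Q iff Q) iff Q = 1/2 iff 1/2 = 1/2
not Q = not 1/2 = 1/2
((Q iff Q) iff Q) or not Q = 1/2 or 1/2 = 1/2
((Q or P) implies not (Q or P)) or (((Q iff Q) iff Q) or not Q) = 1/2 or 1/2 = 1/2
not P = not 1/2 = 1/2
P or not P = 1/2 or 1/2 = 1/2
(P or not P) implies P = 1/2 implies 1/2 = 1/2
P implies P = 1/2 implies 1/2 = 1/2
not (P implies P) = not 1/2 = 1/2
((P or not P) implies P) or not (P implies P) = 1/2 or 1/2 = 1/2
Q iff Q = 1/2 iff 1/2 = 1/2
Q iff (Q iff Q) = 1/2 iff 1/2 = 1/2
not (Q iff (Q iff Q)) = not 1/2 = 1/2
(((P or not P) implies P) or not (P implies P)) iff not (Q iff (Q iff Q)) = 1/2 iff 1/2 = 1/2
(((Q or P) implies not (Q or P)) or (((Q iff Q) iff Q) or not Q)) iff ((((P or not P) implies P) or not (P implies P)) iff not (Q iff (Q iff Q))) = 1/2 iff 1/2 = 1/2

1/2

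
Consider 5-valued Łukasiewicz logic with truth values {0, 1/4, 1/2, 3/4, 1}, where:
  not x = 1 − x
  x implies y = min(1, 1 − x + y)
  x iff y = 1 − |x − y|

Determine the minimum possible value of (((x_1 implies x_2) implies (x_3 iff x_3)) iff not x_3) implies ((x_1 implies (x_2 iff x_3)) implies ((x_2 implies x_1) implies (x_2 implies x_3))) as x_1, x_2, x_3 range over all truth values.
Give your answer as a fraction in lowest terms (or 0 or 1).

Take x_1 = 1/2, x_2 = 1/2, x_3 = 0:
x_1 implies x_2 = 1/2 implies 1/2 = 1
x_3 iff x_3 = 0 iff 0 = 1
(x_1 implies x_2) implies (x_3 iff x_3) = 1 implies 1 = 1
not x_3 = not 0 = 1
((x_1 implies x_2) implies (x_3 iff x_3)) iff not x_3 = 1 iff 1 = 1
x_2 iff x_3 = 1/2 iff 0 = 1/2
x_1 implies (x_2 iff x_3) = 1/2 implies 1/2 = 1
x_2 implies x_1 = 1/2 implies 1/2 = 1
x_2 implies x_3 = 1/2 implies 0 = 1/2
(x_2 implies x_1) implies (x_2 implies x_3) = 1 implies 1/2 = 1/2
(x_1 implies (x_2 iff x_3)) implies ((x_2 implies x_1) implies (x_2 implies x_3)) = 1 implies 1/2 = 1/2
(((x_1 implies x_2) implies (x_3 iff x_3)) iff not x_3) implies ((x_1 implies (x_2 iff x_3)) implies ((x_2 implies x_1) implies (x_2 implies x_3))) = 1 implies 1/2 = 1/2
No assignment yields a value below 1/2, so this is the minimum.

1/2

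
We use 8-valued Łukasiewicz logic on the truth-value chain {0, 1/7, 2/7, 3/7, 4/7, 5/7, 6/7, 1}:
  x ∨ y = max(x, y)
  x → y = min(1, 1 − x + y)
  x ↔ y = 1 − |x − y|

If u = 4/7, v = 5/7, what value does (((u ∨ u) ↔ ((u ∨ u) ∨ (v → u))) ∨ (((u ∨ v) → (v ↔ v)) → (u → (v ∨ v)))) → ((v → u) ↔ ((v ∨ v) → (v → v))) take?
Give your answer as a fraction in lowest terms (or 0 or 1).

u ∨ u = 4/7 ∨ 4/7 = 4/7
u ∨ u = 4/7 ∨ 4/7 = 4/7
v → u = 5/7 → 4/7 = 6/7
(u ∨ u) ∨ (v → u) = 4/7 ∨ 6/7 = 6/7
(u ∨ u) ↔ ((u ∨ u) ∨ (v → u)) = 4/7 ↔ 6/7 = 5/7
u ∨ v = 4/7 ∨ 5/7 = 5/7
v ↔ v = 5/7 ↔ 5/7 = 1
(u ∨ v) → (v ↔ v) = 5/7 → 1 = 1
v ∨ v = 5/7 ∨ 5/7 = 5/7
u → (v ∨ v) = 4/7 → 5/7 = 1
((u ∨ v) → (v ↔ v)) → (u → (v ∨ v)) = 1 → 1 = 1
((u ∨ u) ↔ ((u ∨ u) ∨ (v → u))) ∨ (((u ∨ v) → (v ↔ v)) → (u → (v ∨ v))) = 5/7 ∨ 1 = 1
v → u = 5/7 → 4/7 = 6/7
v ∨ v = 5/7 ∨ 5/7 = 5/7
v → v = 5/7 → 5/7 = 1
(v ∨ v) → (v → v) = 5/7 → 1 = 1
(v → u) ↔ ((v ∨ v) → (v → v)) = 6/7 ↔ 1 = 6/7
(((u ∨ u) ↔ ((u ∨ u) ∨ (v → u))) ∨ (((u ∨ v) → (v ↔ v)) → (u → (v ∨ v)))) → ((v → u) ↔ ((v ∨ v) → (v → v))) = 1 → 6/7 = 6/7

6/7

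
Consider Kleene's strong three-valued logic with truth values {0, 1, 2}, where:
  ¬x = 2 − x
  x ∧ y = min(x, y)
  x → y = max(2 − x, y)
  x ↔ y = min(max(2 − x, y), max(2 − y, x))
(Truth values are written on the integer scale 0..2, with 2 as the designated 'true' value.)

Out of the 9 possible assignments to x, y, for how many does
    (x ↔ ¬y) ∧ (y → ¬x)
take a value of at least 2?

x = 0, y = 0 ↦ 0  <
x = 0, y = 1 ↦ 1  <
x = 0, y = 2 ↦ 2  ≥
x = 1, y = 0 ↦ 1  <
x = 1, y = 1 ↦ 1  <
x = 1, y = 2 ↦ 1  <
x = 2, y = 0 ↦ 2  ≥
x = 2, y = 1 ↦ 1  <
x = 2, y = 2 ↦ 0  <
So 2 of the 9 assignments meet the threshold.

2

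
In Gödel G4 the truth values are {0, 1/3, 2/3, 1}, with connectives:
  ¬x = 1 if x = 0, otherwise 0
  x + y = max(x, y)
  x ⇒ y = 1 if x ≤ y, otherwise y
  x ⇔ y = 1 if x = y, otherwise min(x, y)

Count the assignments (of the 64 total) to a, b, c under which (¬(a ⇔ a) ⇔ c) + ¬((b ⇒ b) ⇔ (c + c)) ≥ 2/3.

16

value 1: 16 assignments (counts)
value 0: 48 assignments
So 16 of the 64 assignments meet the threshold.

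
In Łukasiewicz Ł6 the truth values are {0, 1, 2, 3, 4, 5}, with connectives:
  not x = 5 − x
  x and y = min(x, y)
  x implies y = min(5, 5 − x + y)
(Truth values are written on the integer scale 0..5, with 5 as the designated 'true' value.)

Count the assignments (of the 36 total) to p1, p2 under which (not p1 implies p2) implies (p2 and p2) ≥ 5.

11

value 5: 11 assignments (counts)
value 4: 9 assignments
value 3: 7 assignments
value 2: 5 assignments
value 1: 3 assignments
value 0: 1 assignment
So 11 of the 36 assignments meet the threshold.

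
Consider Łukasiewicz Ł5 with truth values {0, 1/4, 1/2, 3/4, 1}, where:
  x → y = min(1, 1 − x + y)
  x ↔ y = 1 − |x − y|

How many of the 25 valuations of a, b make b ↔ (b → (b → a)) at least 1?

2

value 1: 2 assignments (counts)
value 3/4: 5 assignments
value 1/2: 6 assignments
value 1/4: 6 assignments
value 0: 6 assignments
So 2 of the 25 assignments meet the threshold.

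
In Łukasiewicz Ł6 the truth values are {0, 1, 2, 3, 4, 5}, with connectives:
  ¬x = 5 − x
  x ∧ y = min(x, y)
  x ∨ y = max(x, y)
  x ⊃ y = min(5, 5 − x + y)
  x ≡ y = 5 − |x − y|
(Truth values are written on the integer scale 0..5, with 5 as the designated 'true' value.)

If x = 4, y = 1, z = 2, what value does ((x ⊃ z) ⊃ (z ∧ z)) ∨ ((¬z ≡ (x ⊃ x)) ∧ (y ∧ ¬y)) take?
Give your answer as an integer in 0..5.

4

x ⊃ z = 4 ⊃ 2 = 3
z ∧ z = 2 ∧ 2 = 2
(x ⊃ z) ⊃ (z ∧ z) = 3 ⊃ 2 = 4
¬z = ¬2 = 3
x ⊃ x = 4 ⊃ 4 = 5
¬z ≡ (x ⊃ x) = 3 ≡ 5 = 3
¬y = ¬1 = 4
y ∧ ¬y = 1 ∧ 4 = 1
(¬z ≡ (x ⊃ x)) ∧ (y ∧ ¬y) = 3 ∧ 1 = 1
((x ⊃ z) ⊃ (z ∧ z)) ∨ ((¬z ≡ (x ⊃ x)) ∧ (y ∧ ¬y)) = 4 ∨ 1 = 4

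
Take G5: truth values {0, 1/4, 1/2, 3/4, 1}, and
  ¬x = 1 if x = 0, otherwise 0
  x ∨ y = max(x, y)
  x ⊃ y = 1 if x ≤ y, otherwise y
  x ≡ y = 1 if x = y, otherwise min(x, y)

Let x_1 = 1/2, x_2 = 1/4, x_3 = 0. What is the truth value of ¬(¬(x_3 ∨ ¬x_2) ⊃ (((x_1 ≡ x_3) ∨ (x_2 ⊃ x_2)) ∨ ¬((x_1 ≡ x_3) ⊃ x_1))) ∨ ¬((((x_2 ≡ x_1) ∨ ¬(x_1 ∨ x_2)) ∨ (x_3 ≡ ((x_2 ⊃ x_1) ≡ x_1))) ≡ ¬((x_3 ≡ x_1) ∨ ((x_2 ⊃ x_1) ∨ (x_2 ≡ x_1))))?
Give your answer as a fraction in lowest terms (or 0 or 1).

1

¬x_2 = ¬1/4 = 0
x_3 ∨ ¬x_2 = 0 ∨ 0 = 0
¬(x_3 ∨ ¬x_2) = ¬0 = 1
x_1 ≡ x_3 = 1/2 ≡ 0 = 0
x_2 ⊃ x_2 = 1/4 ⊃ 1/4 = 1
(x_1 ≡ x_3) ∨ (x_2 ⊃ x_2) = 0 ∨ 1 = 1
x_1 ≡ x_3 = 1/2 ≡ 0 = 0
(x_1 ≡ x_3) ⊃ x_1 = 0 ⊃ 1/2 = 1
¬((x_1 ≡ x_3) ⊃ x_1) = ¬1 = 0
((x_1 ≡ x_3) ∨ (x_2 ⊃ x_2)) ∨ ¬((x_1 ≡ x_3) ⊃ x_1) = 1 ∨ 0 = 1
¬(x_3 ∨ ¬x_2) ⊃ (((x_1 ≡ x_3) ∨ (x_2 ⊃ x_2)) ∨ ¬((x_1 ≡ x_3) ⊃ x_1)) = 1 ⊃ 1 = 1
¬(¬(x_3 ∨ ¬x_2) ⊃ (((x_1 ≡ x_3) ∨ (x_2 ⊃ x_2)) ∨ ¬((x_1 ≡ x_3) ⊃ x_1))) = ¬1 = 0
x_2 ≡ x_1 = 1/4 ≡ 1/2 = 1/4
x_1 ∨ x_2 = 1/2 ∨ 1/4 = 1/2
¬(x_1 ∨ x_2) = ¬1/2 = 0
(x_2 ≡ x_1) ∨ ¬(x_1 ∨ x_2) = 1/4 ∨ 0 = 1/4
x_2 ⊃ x_1 = 1/4 ⊃ 1/2 = 1
(x_2 ⊃ x_1) ≡ x_1 = 1 ≡ 1/2 = 1/2
x_3 ≡ ((x_2 ⊃ x_1) ≡ x_1) = 0 ≡ 1/2 = 0
((x_2 ≡ x_1) ∨ ¬(x_1 ∨ x_2)) ∨ (x_3 ≡ ((x_2 ⊃ x_1) ≡ x_1)) = 1/4 ∨ 0 = 1/4
x_3 ≡ x_1 = 0 ≡ 1/2 = 0
x_2 ⊃ x_1 = 1/4 ⊃ 1/2 = 1
x_2 ≡ x_1 = 1/4 ≡ 1/2 = 1/4
(x_2 ⊃ x_1) ∨ (x_2 ≡ x_1) = 1 ∨ 1/4 = 1
(x_3 ≡ x_1) ∨ ((x_2 ⊃ x_1) ∨ (x_2 ≡ x_1)) = 0 ∨ 1 = 1
¬((x_3 ≡ x_1) ∨ ((x_2 ⊃ x_1) ∨ (x_2 ≡ x_1))) = ¬1 = 0
(((x_2 ≡ x_1) ∨ ¬(x_1 ∨ x_2)) ∨ (x_3 ≡ ((x_2 ⊃ x_1) ≡ x_1))) ≡ ¬((x_3 ≡ x_1) ∨ ((x_2 ⊃ x_1) ∨ (x_2 ≡ x_1))) = 1/4 ≡ 0 = 0
¬((((x_2 ≡ x_1) ∨ ¬(x_1 ∨ x_2)) ∨ (x_3 ≡ ((x_2 ⊃ x_1) ≡ x_1))) ≡ ¬((x_3 ≡ x_1) ∨ ((x_2 ⊃ x_1) ∨ (x_2 ≡ x_1)))) = ¬0 = 1
¬(¬(x_3 ∨ ¬x_2) ⊃ (((x_1 ≡ x_3) ∨ (x_2 ⊃ x_2)) ∨ ¬((x_1 ≡ x_3) ⊃ x_1))) ∨ ¬((((x_2 ≡ x_1) ∨ ¬(x_1 ∨ x_2)) ∨ (x_3 ≡ ((x_2 ⊃ x_1) ≡ x_1))) ≡ ¬((x_3 ≡ x_1) ∨ ((x_2 ⊃ x_1) ∨ (x_2 ≡ x_1)))) = 0 ∨ 1 = 1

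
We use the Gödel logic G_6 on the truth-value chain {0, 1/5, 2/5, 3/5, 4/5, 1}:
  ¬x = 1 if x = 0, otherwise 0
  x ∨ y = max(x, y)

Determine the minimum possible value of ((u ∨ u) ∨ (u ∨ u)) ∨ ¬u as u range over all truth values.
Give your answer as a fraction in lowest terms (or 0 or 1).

1/5

Take u = 1/5:
u ∨ u = 1/5 ∨ 1/5 = 1/5
u ∨ u = 1/5 ∨ 1/5 = 1/5
(u ∨ u) ∨ (u ∨ u) = 1/5 ∨ 1/5 = 1/5
¬u = ¬1/5 = 0
((u ∨ u) ∨ (u ∨ u)) ∨ ¬u = 1/5 ∨ 0 = 1/5
No assignment yields a value below 1/5, so this is the minimum.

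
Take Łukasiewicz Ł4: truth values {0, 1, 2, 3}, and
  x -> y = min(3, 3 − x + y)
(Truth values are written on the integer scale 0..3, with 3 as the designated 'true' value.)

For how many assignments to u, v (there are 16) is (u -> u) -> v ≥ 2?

u = 0, v = 0 ↦ 0  <
u = 0, v = 1 ↦ 1  <
u = 0, v = 2 ↦ 2  ≥
u = 0, v = 3 ↦ 3  ≥
u = 1, v = 0 ↦ 0  <
u = 1, v = 1 ↦ 1  <
u = 1, v = 2 ↦ 2  ≥
u = 1, v = 3 ↦ 3  ≥
u = 2, v = 0 ↦ 0  <
u = 2, v = 1 ↦ 1  <
u = 2, v = 2 ↦ 2  ≥
u = 2, v = 3 ↦ 3  ≥
u = 3, v = 0 ↦ 0  <
u = 3, v = 1 ↦ 1  <
u = 3, v = 2 ↦ 2  ≥
u = 3, v = 3 ↦ 3  ≥
So 8 of the 16 assignments meet the threshold.

8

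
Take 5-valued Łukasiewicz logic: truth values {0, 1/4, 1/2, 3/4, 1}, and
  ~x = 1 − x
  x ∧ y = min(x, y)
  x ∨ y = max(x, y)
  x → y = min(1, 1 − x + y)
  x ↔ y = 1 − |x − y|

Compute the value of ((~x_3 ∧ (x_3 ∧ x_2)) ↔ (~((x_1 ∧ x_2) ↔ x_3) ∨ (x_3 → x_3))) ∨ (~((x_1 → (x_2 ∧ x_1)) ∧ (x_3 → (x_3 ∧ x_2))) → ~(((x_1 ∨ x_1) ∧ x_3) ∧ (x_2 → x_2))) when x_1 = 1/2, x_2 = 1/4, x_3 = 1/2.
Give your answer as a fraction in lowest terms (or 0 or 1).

~x_3 = ~1/2 = 1/2
x_3 ∧ x_2 = 1/2 ∧ 1/4 = 1/4
~x_3 ∧ (x_3 ∧ x_2) = 1/2 ∧ 1/4 = 1/4
x_1 ∧ x_2 = 1/2 ∧ 1/4 = 1/4
(x_1 ∧ x_2) ↔ x_3 = 1/4 ↔ 1/2 = 3/4
~((x_1 ∧ x_2) ↔ x_3) = ~3/4 = 1/4
x_3 → x_3 = 1/2 → 1/2 = 1
~((x_1 ∧ x_2) ↔ x_3) ∨ (x_3 → x_3) = 1/4 ∨ 1 = 1
(~x_3 ∧ (x_3 ∧ x_2)) ↔ (~((x_1 ∧ x_2) ↔ x_3) ∨ (x_3 → x_3)) = 1/4 ↔ 1 = 1/4
x_2 ∧ x_1 = 1/4 ∧ 1/2 = 1/4
x_1 → (x_2 ∧ x_1) = 1/2 → 1/4 = 3/4
x_3 ∧ x_2 = 1/2 ∧ 1/4 = 1/4
x_3 → (x_3 ∧ x_2) = 1/2 → 1/4 = 3/4
(x_1 → (x_2 ∧ x_1)) ∧ (x_3 → (x_3 ∧ x_2)) = 3/4 ∧ 3/4 = 3/4
~((x_1 → (x_2 ∧ x_1)) ∧ (x_3 → (x_3 ∧ x_2))) = ~3/4 = 1/4
x_1 ∨ x_1 = 1/2 ∨ 1/2 = 1/2
(x_1 ∨ x_1) ∧ x_3 = 1/2 ∧ 1/2 = 1/2
x_2 → x_2 = 1/4 → 1/4 = 1
((x_1 ∨ x_1) ∧ x_3) ∧ (x_2 → x_2) = 1/2 ∧ 1 = 1/2
~(((x_1 ∨ x_1) ∧ x_3) ∧ (x_2 → x_2)) = ~1/2 = 1/2
~((x_1 → (x_2 ∧ x_1)) ∧ (x_3 → (x_3 ∧ x_2))) → ~(((x_1 ∨ x_1) ∧ x_3) ∧ (x_2 → x_2)) = 1/4 → 1/2 = 1
((~x_3 ∧ (x_3 ∧ x_2)) ↔ (~((x_1 ∧ x_2) ↔ x_3) ∨ (x_3 → x_3))) ∨ (~((x_1 → (x_2 ∧ x_1)) ∧ (x_3 → (x_3 ∧ x_2))) → ~(((x_1 ∨ x_1) ∧ x_3) ∧ (x_2 → x_2))) = 1/4 ∨ 1 = 1

1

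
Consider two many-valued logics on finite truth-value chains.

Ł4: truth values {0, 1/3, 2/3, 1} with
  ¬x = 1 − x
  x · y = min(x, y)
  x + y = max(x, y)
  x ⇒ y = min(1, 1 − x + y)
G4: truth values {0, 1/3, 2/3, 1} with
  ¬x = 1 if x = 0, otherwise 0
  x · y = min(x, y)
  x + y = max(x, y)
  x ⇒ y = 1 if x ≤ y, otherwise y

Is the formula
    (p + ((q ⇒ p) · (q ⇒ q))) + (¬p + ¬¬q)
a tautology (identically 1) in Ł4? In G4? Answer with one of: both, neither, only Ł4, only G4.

In Ł4: at p = 1/3, q = 2/3 the value is 2/3 — not a tautology.
In G4: every assignment gives 1 — tautology.

only G4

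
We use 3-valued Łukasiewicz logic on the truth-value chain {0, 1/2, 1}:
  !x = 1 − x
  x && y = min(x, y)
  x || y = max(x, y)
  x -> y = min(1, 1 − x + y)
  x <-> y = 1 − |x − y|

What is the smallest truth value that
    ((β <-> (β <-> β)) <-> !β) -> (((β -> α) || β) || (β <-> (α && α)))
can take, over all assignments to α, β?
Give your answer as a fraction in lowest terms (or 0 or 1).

1/2

Take α = 0, β = 1/2:
β <-> β = 1/2 <-> 1/2 = 1
β <-> (β <-> β) = 1/2 <-> 1 = 1/2
!β = !1/2 = 1/2
(β <-> (β <-> β)) <-> !β = 1/2 <-> 1/2 = 1
β -> α = 1/2 -> 0 = 1/2
(β -> α) || β = 1/2 || 1/2 = 1/2
α && α = 0 && 0 = 0
β <-> (α && α) = 1/2 <-> 0 = 1/2
((β -> α) || β) || (β <-> (α && α)) = 1/2 || 1/2 = 1/2
((β <-> (β <-> β)) <-> !β) -> (((β -> α) || β) || (β <-> (α && α))) = 1 -> 1/2 = 1/2
No assignment yields a value below 1/2, so this is the minimum.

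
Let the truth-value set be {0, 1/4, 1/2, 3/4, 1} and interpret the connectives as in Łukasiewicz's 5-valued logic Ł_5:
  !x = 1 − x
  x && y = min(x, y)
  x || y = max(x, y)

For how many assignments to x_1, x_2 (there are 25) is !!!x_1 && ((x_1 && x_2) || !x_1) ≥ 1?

value 1: 5 assignments (counts)
value 3/4: 5 assignments
value 1/2: 5 assignments
value 1/4: 5 assignments
value 0: 5 assignments
So 5 of the 25 assignments meet the threshold.

5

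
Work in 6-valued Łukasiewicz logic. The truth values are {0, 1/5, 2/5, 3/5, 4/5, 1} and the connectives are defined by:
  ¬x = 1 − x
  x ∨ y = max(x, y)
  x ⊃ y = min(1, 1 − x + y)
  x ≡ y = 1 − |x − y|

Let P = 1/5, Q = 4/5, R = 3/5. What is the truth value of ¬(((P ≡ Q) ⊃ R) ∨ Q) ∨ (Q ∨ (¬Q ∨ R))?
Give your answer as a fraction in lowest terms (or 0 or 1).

P ≡ Q = 1/5 ≡ 4/5 = 2/5
(P ≡ Q) ⊃ R = 2/5 ⊃ 3/5 = 1
((P ≡ Q) ⊃ R) ∨ Q = 1 ∨ 4/5 = 1
¬(((P ≡ Q) ⊃ R) ∨ Q) = ¬1 = 0
¬Q = ¬4/5 = 1/5
¬Q ∨ R = 1/5 ∨ 3/5 = 3/5
Q ∨ (¬Q ∨ R) = 4/5 ∨ 3/5 = 4/5
¬(((P ≡ Q) ⊃ R) ∨ Q) ∨ (Q ∨ (¬Q ∨ R)) = 0 ∨ 4/5 = 4/5

4/5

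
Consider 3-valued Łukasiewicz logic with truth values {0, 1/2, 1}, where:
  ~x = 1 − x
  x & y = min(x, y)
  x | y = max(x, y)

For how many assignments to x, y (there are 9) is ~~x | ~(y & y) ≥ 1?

5

x = 0, y = 0 ↦ 1  ≥
x = 0, y = 1/2 ↦ 1/2  <
x = 0, y = 1 ↦ 0  <
x = 1/2, y = 0 ↦ 1  ≥
x = 1/2, y = 1/2 ↦ 1/2  <
x = 1/2, y = 1 ↦ 1/2  <
x = 1, y = 0 ↦ 1  ≥
x = 1, y = 1/2 ↦ 1  ≥
x = 1, y = 1 ↦ 1  ≥
So 5 of the 9 assignments meet the threshold.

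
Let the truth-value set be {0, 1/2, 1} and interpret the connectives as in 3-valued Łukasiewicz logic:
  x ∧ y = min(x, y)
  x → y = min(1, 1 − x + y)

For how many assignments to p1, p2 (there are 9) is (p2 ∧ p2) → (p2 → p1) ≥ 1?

7

p1 = 0, p2 = 0 ↦ 1  ≥
p1 = 0, p2 = 1/2 ↦ 1  ≥
p1 = 0, p2 = 1 ↦ 0  <
p1 = 1/2, p2 = 0 ↦ 1  ≥
p1 = 1/2, p2 = 1/2 ↦ 1  ≥
p1 = 1/2, p2 = 1 ↦ 1/2  <
p1 = 1, p2 = 0 ↦ 1  ≥
p1 = 1, p2 = 1/2 ↦ 1  ≥
p1 = 1, p2 = 1 ↦ 1  ≥
So 7 of the 9 assignments meet the threshold.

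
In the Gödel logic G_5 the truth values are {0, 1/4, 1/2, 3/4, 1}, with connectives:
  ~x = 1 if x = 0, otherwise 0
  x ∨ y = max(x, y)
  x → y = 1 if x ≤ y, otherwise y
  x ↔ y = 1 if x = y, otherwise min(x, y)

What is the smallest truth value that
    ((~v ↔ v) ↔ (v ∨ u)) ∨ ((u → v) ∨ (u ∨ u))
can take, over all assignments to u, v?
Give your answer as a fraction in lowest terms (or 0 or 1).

1/4

Take u = 1/4, v = 0:
~v = ~0 = 1
~v ↔ v = 1 ↔ 0 = 0
v ∨ u = 0 ∨ 1/4 = 1/4
(~v ↔ v) ↔ (v ∨ u) = 0 ↔ 1/4 = 0
u → v = 1/4 → 0 = 0
u ∨ u = 1/4 ∨ 1/4 = 1/4
(u → v) ∨ (u ∨ u) = 0 ∨ 1/4 = 1/4
((~v ↔ v) ↔ (v ∨ u)) ∨ ((u → v) ∨ (u ∨ u)) = 0 ∨ 1/4 = 1/4
No assignment yields a value below 1/4, so this is the minimum.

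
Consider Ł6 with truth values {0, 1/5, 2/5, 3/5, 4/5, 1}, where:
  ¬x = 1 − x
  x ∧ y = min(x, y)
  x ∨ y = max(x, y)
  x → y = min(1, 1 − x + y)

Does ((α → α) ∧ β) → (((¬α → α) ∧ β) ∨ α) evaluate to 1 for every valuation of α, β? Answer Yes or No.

No

Counterexample: take α = 0, β = 1/5.
α → α = 0 → 0 = 1
(α → α) ∧ β = 1 ∧ 1/5 = 1/5
¬α = ¬0 = 1
¬α → α = 1 → 0 = 0
(¬α → α) ∧ β = 0 ∧ 1/5 = 0
((¬α → α) ∧ β) ∨ α = 0 ∨ 0 = 0
((α → α) ∧ β) → (((¬α → α) ∧ β) ∨ α) = 1/5 → 0 = 4/5
This gives 4/5 ≠ 1.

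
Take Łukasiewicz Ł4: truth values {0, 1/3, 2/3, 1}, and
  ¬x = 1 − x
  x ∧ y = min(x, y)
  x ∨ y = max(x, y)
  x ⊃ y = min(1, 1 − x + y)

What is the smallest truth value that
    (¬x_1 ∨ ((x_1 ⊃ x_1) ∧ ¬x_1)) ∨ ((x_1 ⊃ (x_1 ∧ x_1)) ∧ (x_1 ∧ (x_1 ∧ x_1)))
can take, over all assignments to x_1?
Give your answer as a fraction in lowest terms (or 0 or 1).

Take x_1 = 1/3:
¬x_1 = ¬1/3 = 2/3
x_1 ⊃ x_1 = 1/3 ⊃ 1/3 = 1
¬x_1 = ¬1/3 = 2/3
(x_1 ⊃ x_1) ∧ ¬x_1 = 1 ∧ 2/3 = 2/3
¬x_1 ∨ ((x_1 ⊃ x_1) ∧ ¬x_1) = 2/3 ∨ 2/3 = 2/3
x_1 ∧ x_1 = 1/3 ∧ 1/3 = 1/3
x_1 ⊃ (x_1 ∧ x_1) = 1/3 ⊃ 1/3 = 1
x_1 ∧ x_1 = 1/3 ∧ 1/3 = 1/3
x_1 ∧ (x_1 ∧ x_1) = 1/3 ∧ 1/3 = 1/3
(x_1 ⊃ (x_1 ∧ x_1)) ∧ (x_1 ∧ (x_1 ∧ x_1)) = 1 ∧ 1/3 = 1/3
(¬x_1 ∨ ((x_1 ⊃ x_1) ∧ ¬x_1)) ∨ ((x_1 ⊃ (x_1 ∧ x_1)) ∧ (x_1 ∧ (x_1 ∧ x_1))) = 2/3 ∨ 1/3 = 2/3
No assignment yields a value below 2/3, so this is the minimum.

2/3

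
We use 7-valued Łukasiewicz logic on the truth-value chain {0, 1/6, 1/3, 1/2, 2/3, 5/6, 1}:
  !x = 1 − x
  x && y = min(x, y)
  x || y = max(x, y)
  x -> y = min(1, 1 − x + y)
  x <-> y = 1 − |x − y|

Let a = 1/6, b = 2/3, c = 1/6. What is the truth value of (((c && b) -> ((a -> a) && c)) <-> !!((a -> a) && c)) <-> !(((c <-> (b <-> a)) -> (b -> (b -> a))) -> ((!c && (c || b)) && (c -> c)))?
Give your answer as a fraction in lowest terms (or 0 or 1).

5/6

c && b = 1/6 && 2/3 = 1/6
a -> a = 1/6 -> 1/6 = 1
(a -> a) && c = 1 && 1/6 = 1/6
(c && b) -> ((a -> a) && c) = 1/6 -> 1/6 = 1
a -> a = 1/6 -> 1/6 = 1
(a -> a) && c = 1 && 1/6 = 1/6
!((a -> a) && c) = !1/6 = 5/6
!!((a -> a) && c) = !5/6 = 1/6
((c && b) -> ((a -> a) && c)) <-> !!((a -> a) && c) = 1 <-> 1/6 = 1/6
b <-> a = 2/3 <-> 1/6 = 1/2
c <-> (b <-> a) = 1/6 <-> 1/2 = 2/3
b -> a = 2/3 -> 1/6 = 1/2
b -> (b -> a) = 2/3 -> 1/2 = 5/6
(c <-> (b <-> a)) -> (b -> (b -> a)) = 2/3 -> 5/6 = 1
!c = !1/6 = 5/6
c || b = 1/6 || 2/3 = 2/3
!c && (c || b) = 5/6 && 2/3 = 2/3
c -> c = 1/6 -> 1/6 = 1
(!c && (c || b)) && (c -> c) = 2/3 && 1 = 2/3
((c <-> (b <-> a)) -> (b -> (b -> a))) -> ((!c && (c || b)) && (c -> c)) = 1 -> 2/3 = 2/3
!(((c <-> (b <-> a)) -> (b -> (b -> a))) -> ((!c && (c || b)) && (c -> c))) = !2/3 = 1/3
(((c && b) -> ((a -> a) && c)) <-> !!((a -> a) && c)) <-> !(((c <-> (b <-> a)) -> (b -> (b -> a))) -> ((!c && (c || b)) && (c -> c))) = 1/6 <-> 1/3 = 5/6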